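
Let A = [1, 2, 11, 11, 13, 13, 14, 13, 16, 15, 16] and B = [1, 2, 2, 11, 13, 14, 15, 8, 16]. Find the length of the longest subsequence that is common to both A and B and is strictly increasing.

7

For each value that appears in both, track the longest common increasing run ending there.
The best achievable length is 7; one witness is 1, 2, 11, 13, 14, 15, 16 (A-positions 1,2,3,5,7,10,11, B-positions 1,2,4,5,6,7,9).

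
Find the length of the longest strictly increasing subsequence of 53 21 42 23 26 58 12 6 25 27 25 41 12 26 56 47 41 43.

6

Let dp[i] be the longest increasing subsequence ending at position i. Then dp = [1, 1, 2, 2, 3, 4, 1, 1, 3, 4, 3, 5, 2, 4, 6, 6, 5, 6].
The maximum is 6; one witness is 21, 23, 26, 27, 41, 56 at positions 2,4,5,10,12,15.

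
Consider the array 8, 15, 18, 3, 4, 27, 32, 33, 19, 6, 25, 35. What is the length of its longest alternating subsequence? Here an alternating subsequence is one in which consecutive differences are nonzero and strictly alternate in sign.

Track the best alternating length ending on an up-step vs a down-step at each position: up/down = 1/1, 2/1, 2/1, 1/3, 4/3, 4/1, 4/1, 4/1, 4/5, 4/5, 6/5, 6/1.
The maximum over both is 6; one such subsequence is 8, 15, 3, 27, 19, 25.

6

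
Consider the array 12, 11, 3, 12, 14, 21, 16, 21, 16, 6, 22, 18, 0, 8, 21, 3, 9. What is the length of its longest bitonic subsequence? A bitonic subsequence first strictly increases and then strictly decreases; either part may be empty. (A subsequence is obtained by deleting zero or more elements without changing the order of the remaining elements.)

Let inc[i] be the LIS ending at i and dec[i] the longest strictly decreasing subsequence starting at i. inc = [1, 1, 1, 2, 3, 4, 4, 5, 4, 2, 6, 5, 1, 3, 6, 2, 4], dec = [4, 3, 2, 3, 3, 4, 3, 4, 3, 2, 4, 3, 1, 2, 2, 1, 1].
max_i inc[i]+dec[i]−1 = 9, with one witness 11, 12, 14, 16, 21, 22, 18, 8, 3.

9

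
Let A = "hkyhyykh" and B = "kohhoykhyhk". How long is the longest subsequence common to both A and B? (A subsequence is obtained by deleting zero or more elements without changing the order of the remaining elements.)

5

Backtracking the LCS table gives one alignment: h (A1,B4) → k (A2,B7) → y (A3,B9) → h (A4,B10) → k (A7,B11).
So the longest common subsequence has length 5.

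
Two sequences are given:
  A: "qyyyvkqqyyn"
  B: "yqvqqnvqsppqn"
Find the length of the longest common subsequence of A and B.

A longest common subsequence is qvqqn (length 5); the LCS DP confirms no longer common subsequence exists.

5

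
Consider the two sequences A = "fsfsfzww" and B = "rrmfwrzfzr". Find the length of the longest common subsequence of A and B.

3

Backtracking the LCS table gives one alignment: f (A1,B4) → f (A5,B8) → z (A6,B9).
So the longest common subsequence has length 3.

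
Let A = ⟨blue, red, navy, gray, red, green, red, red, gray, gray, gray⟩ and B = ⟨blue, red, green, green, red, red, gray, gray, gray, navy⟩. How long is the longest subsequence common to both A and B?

A longest common subsequence is blue, red, green, red, red, gray, gray, gray (length 8); the LCS DP confirms no longer common subsequence exists.

8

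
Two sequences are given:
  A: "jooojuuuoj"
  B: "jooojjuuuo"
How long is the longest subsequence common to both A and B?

9

Backtracking the LCS table gives one alignment: j (A1,B1) → o (A2,B2) → o (A3,B3) → o (A4,B4) → j (A5,B6) → u (A6,B7) → u (A7,B8) → u (A8,B9) → o (A9,B10).
So the longest common subsequence has length 9.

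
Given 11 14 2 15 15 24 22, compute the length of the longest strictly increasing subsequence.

Let dp[i] be the longest increasing subsequence ending at position i. Then dp = [1, 2, 1, 3, 3, 4, 4].
The maximum is 4; one witness is 11, 14, 15, 24 at positions 1,2,4,6.

4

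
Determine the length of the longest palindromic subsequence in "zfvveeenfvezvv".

One longest palindromic subsequence is vveeeevv (positions 3,4,5,6,7,11,13,14); it reads the same forward and backward, and the interval DP gives dp[1][14] = 8.

8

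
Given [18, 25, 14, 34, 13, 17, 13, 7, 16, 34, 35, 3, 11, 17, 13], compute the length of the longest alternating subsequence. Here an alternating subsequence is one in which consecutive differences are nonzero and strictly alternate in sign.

A longest alternating subsequence is 18, 25, 14, 34, 13, 17, 13, 16, 3, 17, 13 (positions 1,2,3,4,5,6,7,9,12,14,15); its 10 consecutive differences strictly alternate in sign, and length 11 is optimal.

11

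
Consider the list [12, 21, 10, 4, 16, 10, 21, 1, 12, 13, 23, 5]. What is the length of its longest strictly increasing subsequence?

5

One longest increasing subsequence is 4, 10, 12, 13, 23 (positions 4,6,9,10,11), of length 5; no longer one exists.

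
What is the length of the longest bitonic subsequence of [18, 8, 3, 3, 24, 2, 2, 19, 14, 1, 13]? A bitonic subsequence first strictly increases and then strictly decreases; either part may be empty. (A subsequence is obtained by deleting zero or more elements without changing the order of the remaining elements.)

5

Let inc[i] be the LIS ending at i and dec[i] the longest strictly decreasing subsequence starting at i. inc = [1, 1, 1, 1, 2, 1, 1, 2, 2, 1, 2], dec = [5, 4, 3, 3, 4, 2, 2, 3, 2, 1, 1].
max_i inc[i]+dec[i]−1 = 5, with one witness 18, 8, 3, 2, 1.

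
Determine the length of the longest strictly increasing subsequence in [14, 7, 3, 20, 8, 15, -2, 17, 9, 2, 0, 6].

Scanning left to right, the best length ending at each element is: 14→1, 7→1, 3→1, 20→2, 8→2, 15→3, -2→1, 17→4, 9→3, 2→2, 0→2, 6→3.
So the longest increasing subsequence has length 4, e.g. 7, 8, 15, 17.

4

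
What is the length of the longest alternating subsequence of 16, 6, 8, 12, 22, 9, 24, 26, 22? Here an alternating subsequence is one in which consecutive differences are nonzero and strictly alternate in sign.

Track the best alternating length ending on an up-step vs a down-step at each position: up/down = 1/1, 1/2, 3/2, 3/2, 3/1, 3/4, 5/1, 5/1, 5/6.
The maximum over both is 6; one such subsequence is 16, 6, 12, 9, 24, 22.

6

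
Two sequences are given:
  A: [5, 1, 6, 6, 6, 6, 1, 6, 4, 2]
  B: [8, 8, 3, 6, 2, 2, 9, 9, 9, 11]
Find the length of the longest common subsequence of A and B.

2

A longest common subsequence is 6, 2 (length 2); the LCS DP confirms no longer common subsequence exists.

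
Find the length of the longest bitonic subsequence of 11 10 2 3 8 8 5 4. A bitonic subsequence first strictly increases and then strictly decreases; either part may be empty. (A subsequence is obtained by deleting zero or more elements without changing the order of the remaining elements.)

5

Let inc[i] be the LIS ending at i and dec[i] the longest strictly decreasing subsequence starting at i. inc = [1, 1, 1, 2, 3, 3, 3, 3], dec = [5, 4, 1, 1, 3, 3, 2, 1].
max_i inc[i]+dec[i]−1 = 5, with one witness 11, 10, 8, 5, 4.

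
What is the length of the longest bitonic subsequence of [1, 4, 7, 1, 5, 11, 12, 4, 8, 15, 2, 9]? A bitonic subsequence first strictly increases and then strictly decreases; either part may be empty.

Let inc[i] be the LIS ending at i and dec[i] the longest strictly decreasing subsequence starting at i. inc = [1, 2, 3, 1, 3, 4, 5, 2, 4, 6, 2, 5], dec = [1, 2, 4, 1, 3, 3, 3, 2, 2, 2, 1, 1].
max_i inc[i]+dec[i]−1 = 7, with one witness 1, 4, 7, 11, 12, 8, 2.

7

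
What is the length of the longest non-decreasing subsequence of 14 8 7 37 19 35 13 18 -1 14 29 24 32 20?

5

One longest non-decreasing subsequence is 8, 13, 18, 29, 32 (positions 2,7,8,11,13), of length 5; no longer one exists.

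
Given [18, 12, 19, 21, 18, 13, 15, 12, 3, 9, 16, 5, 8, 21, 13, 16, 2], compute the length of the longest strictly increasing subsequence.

5

Let dp[i] be the longest increasing subsequence ending at position i. Then dp = [1, 1, 2, 3, 2, 2, 3, 1, 1, 2, 4, 2, 3, 5, 4, 5, 1].
The maximum is 5; one witness is 12, 13, 15, 16, 21 at positions 2,6,7,11,14.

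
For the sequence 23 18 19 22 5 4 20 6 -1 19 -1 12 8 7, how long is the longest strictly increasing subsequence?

Let dp[i] be the longest increasing subsequence ending at position i. Then dp = [1, 1, 2, 3, 1, 1, 3, 2, 1, 3, 1, 3, 3, 3].
The maximum is 3; one witness is 18, 19, 22 at positions 2,3,4.

3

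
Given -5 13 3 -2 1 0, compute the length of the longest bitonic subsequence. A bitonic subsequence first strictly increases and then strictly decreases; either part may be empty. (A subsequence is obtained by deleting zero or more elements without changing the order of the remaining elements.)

5

Let inc[i] be the LIS ending at i and dec[i] the longest strictly decreasing subsequence starting at i. inc = [1, 2, 2, 2, 3, 3], dec = [1, 4, 3, 1, 2, 1].
max_i inc[i]+dec[i]−1 = 5, with one witness -5, 13, 3, 1, 0.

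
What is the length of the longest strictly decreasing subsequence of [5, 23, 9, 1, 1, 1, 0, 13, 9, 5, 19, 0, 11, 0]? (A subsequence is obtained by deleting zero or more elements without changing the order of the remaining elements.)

5

Let dp[i] be the longest decreasing subsequence ending at position i. Then dp = [1, 1, 2, 3, 3, 3, 4, 2, 3, 4, 2, 5, 3, 5].
The maximum is 5; one witness is 23, 13, 9, 5, 0 at positions 2,8,9,10,12.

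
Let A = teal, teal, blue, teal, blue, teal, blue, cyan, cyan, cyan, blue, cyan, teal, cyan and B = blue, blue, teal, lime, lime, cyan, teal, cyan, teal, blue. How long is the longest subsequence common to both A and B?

A longest common subsequence is blue, blue, teal, cyan, cyan, blue (length 6); the LCS DP confirms no longer common subsequence exists.

6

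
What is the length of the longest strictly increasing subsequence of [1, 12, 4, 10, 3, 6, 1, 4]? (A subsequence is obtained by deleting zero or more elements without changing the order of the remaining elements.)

3

Scanning left to right, the best length ending at each element is: 1→1, 12→2, 4→2, 10→3, 3→2, 6→3, 1→1, 4→3.
So the longest increasing subsequence has length 3, e.g. 1, 4, 10.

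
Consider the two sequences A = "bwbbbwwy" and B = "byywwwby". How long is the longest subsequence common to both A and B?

5

A longest common subsequence is bwwwy (length 5); the LCS DP confirms no longer common subsequence exists.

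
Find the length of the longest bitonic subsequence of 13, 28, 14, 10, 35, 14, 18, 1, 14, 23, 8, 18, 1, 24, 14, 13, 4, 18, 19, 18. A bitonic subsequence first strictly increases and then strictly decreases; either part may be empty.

8

One longest bitonic subsequence is 13, 28, 35, 23, 18, 14, 13, 4 (positions 1,2,5,10,12,15,16,17): it rises to 35 then falls. Length 8 is optimal.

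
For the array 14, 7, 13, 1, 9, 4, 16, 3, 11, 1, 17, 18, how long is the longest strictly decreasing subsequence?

Scanning left to right, the best length ending at each element is: 14→1, 7→2, 13→2, 1→3, 9→3, 4→4, 16→1, 3→5, 11→3, 1→6, 17→1, 18→1.
So the longest decreasing subsequence has length 6, e.g. 14, 13, 9, 4, 3, 1.

6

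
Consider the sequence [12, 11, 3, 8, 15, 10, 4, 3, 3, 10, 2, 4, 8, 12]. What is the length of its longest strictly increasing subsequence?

4

Scanning left to right, the best length ending at each element is: 12→1, 11→1, 3→1, 8→2, 15→3, 10→3, 4→2, 3→1, 3→1, 10→3, 2→1, 4→2, 8→3, 12→4.
So the longest increasing subsequence has length 4, e.g. 3, 8, 10, 12.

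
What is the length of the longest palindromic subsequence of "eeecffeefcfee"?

Using dp[i][j] = 2 + dp[i+1][j−1] if the ends match, else max(dp[i+1][j], dp[i][j−1]):
dp[1][13] = 10. A witness is eeffeeffee at positions 1,2,5,6,7,8,9,11,12,13.

10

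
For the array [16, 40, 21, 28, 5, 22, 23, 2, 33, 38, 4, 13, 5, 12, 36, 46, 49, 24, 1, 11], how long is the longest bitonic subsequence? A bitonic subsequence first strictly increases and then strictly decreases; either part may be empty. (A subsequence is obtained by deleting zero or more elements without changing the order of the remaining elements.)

Let inc[i] be the LIS ending at i and dec[i] the longest strictly decreasing subsequence starting at i. inc = [1, 2, 2, 3, 1, 3, 4, 1, 5, 6, 2, 3, 3, 4, 6, 7, 8, 5, 1, 4], dec = [4, 6, 4, 5, 3, 4, 4, 2, 4, 4, 2, 3, 2, 2, 3, 3, 3, 2, 1, 1].
max_i inc[i]+dec[i]−1 = 10, with one witness 16, 21, 22, 23, 33, 38, 46, 49, 24, 11.

10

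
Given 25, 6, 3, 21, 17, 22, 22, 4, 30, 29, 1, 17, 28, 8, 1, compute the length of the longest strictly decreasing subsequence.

Scanning left to right, the best length ending at each element is: 25→1, 6→2, 3→3, 21→2, 17→3, 22→2, 22→2, 4→4, 30→1, 29→2, 1→5, 17→3, 28→3, 8→4, 1→5.
So the longest decreasing subsequence has length 5, e.g. 25, 21, 17, 4, 1.

5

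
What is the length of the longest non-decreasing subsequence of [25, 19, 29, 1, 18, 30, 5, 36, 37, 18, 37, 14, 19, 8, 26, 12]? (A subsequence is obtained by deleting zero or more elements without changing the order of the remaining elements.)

One longest non-decreasing subsequence is 25, 29, 30, 36, 37, 37 (positions 1,3,6,8,9,11), of length 6; no longer one exists.

6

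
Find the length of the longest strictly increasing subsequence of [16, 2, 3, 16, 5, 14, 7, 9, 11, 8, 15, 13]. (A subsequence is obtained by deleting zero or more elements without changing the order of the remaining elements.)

Let dp[i] be the longest increasing subsequence ending at position i. Then dp = [1, 1, 2, 3, 3, 4, 4, 5, 6, 5, 7, 7].
The maximum is 7; one witness is 2, 3, 5, 7, 9, 11, 15 at positions 2,3,5,7,8,9,11.

7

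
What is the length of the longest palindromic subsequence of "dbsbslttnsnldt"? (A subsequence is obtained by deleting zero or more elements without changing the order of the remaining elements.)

7

One longest palindromic subsequence is dlnsnld (positions 1,6,9,10,11,12,13); it reads the same forward and backward, and the interval DP gives dp[1][14] = 7.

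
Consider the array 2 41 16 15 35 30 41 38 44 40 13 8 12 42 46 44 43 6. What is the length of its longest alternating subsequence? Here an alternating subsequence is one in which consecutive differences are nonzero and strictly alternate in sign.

11

A longest alternating subsequence is 2, 41, 16, 35, 30, 41, 38, 44, 40, 46, 44 (positions 1,2,3,5,6,7,8,9,10,15,16); its 10 consecutive differences strictly alternate in sign, and length 11 is optimal.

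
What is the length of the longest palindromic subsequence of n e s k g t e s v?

3

Using dp[i][j] = 2 + dp[i+1][j−1] if the ends match, else max(dp[i+1][j], dp[i][j−1]):
dp[1][9] = 3. A witness is ses at positions 3,7,8.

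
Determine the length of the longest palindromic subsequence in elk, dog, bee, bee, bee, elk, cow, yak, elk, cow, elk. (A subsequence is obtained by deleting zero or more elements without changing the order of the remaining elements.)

Using dp[i][j] = 2 + dp[i+1][j−1] if the ends match, else max(dp[i+1][j], dp[i][j−1]):
dp[1][11] = 5. A witness is elk cow elk cow elk at positions 1,7,9,10,11.

5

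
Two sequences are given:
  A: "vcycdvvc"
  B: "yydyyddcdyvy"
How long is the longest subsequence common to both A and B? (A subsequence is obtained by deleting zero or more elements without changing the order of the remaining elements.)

4

A longest common subsequence is ycdv (length 4); the LCS DP confirms no longer common subsequence exists.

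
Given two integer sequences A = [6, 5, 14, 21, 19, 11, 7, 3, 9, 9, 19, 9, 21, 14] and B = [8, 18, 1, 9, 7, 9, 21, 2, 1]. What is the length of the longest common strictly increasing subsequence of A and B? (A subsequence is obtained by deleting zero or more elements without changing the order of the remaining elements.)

3

For each value that appears in both, track the longest common increasing run ending there.
The best achievable length is 3; one witness is 7, 9, 21 (A-positions 7,9,13, B-positions 5,6,7).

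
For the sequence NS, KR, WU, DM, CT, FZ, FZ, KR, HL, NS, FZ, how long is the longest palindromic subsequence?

6

One longest palindromic subsequence is NS KR FZ FZ KR NS (positions 1,2,6,7,8,10); it reads the same forward and backward, and the interval DP gives dp[1][11] = 6.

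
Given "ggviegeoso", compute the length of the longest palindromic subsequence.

3

Using dp[i][j] = 2 + dp[i+1][j−1] if the ends match, else max(dp[i+1][j], dp[i][j−1]):
dp[1][10] = 3. A witness is oso at positions 8,9,10.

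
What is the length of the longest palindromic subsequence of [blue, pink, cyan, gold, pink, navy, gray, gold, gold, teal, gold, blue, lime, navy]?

6

One longest palindromic subsequence is blue gold gold gold gold blue (positions 1,4,8,9,11,12); it reads the same forward and backward, and the interval DP gives dp[1][14] = 6.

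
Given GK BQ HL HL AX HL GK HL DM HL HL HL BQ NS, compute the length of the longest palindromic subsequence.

Using dp[i][j] = 2 + dp[i+1][j−1] if the ends match, else max(dp[i+1][j], dp[i][j−1]):
dp[1][14] = 9. A witness is BQ HL HL HL DM HL HL HL BQ at positions 2,3,4,6,9,10,11,12,13.

9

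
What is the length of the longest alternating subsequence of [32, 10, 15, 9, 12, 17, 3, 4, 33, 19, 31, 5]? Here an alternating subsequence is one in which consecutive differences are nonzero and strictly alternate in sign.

A longest alternating subsequence is 32, 10, 15, 9, 12, 3, 33, 19, 31, 5 (positions 1,2,3,4,5,7,9,10,11,12); its 9 consecutive differences strictly alternate in sign, and length 10 is optimal.

10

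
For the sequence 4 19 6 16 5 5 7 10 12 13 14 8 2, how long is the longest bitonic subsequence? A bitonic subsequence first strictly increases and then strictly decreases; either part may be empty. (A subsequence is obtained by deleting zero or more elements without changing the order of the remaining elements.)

9

One longest bitonic subsequence is 4, 6, 7, 10, 12, 13, 14, 8, 2 (positions 1,3,7,8,9,10,11,12,13): it rises to 14 then falls. Length 9 is optimal.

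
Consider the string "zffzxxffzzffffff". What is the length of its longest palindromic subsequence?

10

One longest palindromic subsequence is ffffffffff (positions 2,3,7,8,11,12,13,14,15,16); it reads the same forward and backward, and the interval DP gives dp[1][16] = 10.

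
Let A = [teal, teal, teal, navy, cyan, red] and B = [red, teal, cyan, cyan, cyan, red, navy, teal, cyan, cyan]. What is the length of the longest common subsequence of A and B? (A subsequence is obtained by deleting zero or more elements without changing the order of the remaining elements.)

3

Backtracking the LCS table gives one alignment: teal (A1,B2) → teal (A2,B8) → cyan (A5,B10).
So the longest common subsequence has length 3.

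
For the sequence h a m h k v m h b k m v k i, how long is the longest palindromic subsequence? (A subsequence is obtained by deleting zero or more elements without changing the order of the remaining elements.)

7

Using dp[i][j] = 2 + dp[i+1][j−1] if the ends match, else max(dp[i+1][j], dp[i][j−1]):
dp[1][14] = 7. A witness is kvmkmvk at positions 5,6,7,10,11,12,13.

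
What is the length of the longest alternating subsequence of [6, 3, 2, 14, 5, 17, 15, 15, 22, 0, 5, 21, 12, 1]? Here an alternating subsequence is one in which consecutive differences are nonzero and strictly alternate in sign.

A longest alternating subsequence is 6, 3, 14, 5, 17, 15, 22, 0, 21, 12 (positions 1,2,4,5,6,7,9,10,12,13); its 9 consecutive differences strictly alternate in sign, and length 10 is optimal.

10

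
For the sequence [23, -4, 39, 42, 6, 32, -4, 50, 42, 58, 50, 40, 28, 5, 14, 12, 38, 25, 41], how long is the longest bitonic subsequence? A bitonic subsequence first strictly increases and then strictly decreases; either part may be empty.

10

One longest bitonic subsequence is 23, 39, 42, 50, 58, 50, 40, 28, 14, 12 (positions 1,3,4,8,10,11,12,13,15,16): it rises to 58 then falls. Length 10 is optimal.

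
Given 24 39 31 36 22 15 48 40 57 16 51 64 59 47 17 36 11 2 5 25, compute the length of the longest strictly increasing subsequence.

Let dp[i] be the longest increasing subsequence ending at position i. Then dp = [1, 2, 2, 3, 1, 1, 4, 4, 5, 2, 5, 6, 6, 5, 3, 4, 1, 1, 2, 4].
The maximum is 6; one witness is 24, 31, 36, 48, 57, 64 at positions 1,3,4,7,9,12.

6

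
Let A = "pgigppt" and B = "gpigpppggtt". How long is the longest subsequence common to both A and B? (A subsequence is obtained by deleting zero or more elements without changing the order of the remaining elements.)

A longest common subsequence is pigppt (length 6); the LCS DP confirms no longer common subsequence exists.

6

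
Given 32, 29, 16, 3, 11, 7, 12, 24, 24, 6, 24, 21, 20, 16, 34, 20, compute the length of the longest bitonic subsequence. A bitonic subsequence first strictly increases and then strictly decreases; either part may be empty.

7

Let inc[i] be the LIS ending at i and dec[i] the longest strictly decreasing subsequence starting at i. inc = [1, 1, 1, 1, 2, 2, 3, 4, 4, 2, 4, 4, 4, 4, 5, 5], dec = [6, 5, 4, 1, 3, 2, 2, 4, 4, 1, 4, 3, 2, 1, 2, 1].
max_i inc[i]+dec[i]−1 = 7, with one witness 3, 11, 12, 24, 21, 20, 16.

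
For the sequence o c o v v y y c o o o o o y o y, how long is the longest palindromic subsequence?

Using dp[i][j] = 2 + dp[i+1][j−1] if the ends match, else max(dp[i+1][j], dp[i][j−1]):
dp[1][16] = 9. A witness is yyoooooyy at positions 6,7,9,10,11,12,13,14,16.

9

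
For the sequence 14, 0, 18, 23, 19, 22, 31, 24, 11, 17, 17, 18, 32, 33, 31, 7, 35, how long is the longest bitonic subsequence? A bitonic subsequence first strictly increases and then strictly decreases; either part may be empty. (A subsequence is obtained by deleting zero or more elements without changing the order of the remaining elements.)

9

One longest bitonic subsequence is 14, 18, 19, 22, 31, 32, 33, 31, 7 (positions 1,3,5,6,7,13,14,15,16): it rises to 33 then falls. Length 9 is optimal.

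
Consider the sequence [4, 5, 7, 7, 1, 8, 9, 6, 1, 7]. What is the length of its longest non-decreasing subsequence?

Scanning left to right, the best length ending at each element is: 4→1, 5→2, 7→3, 7→4, 1→1, 8→5, 9→6, 6→3, 1→2, 7→5.
So the longest non-decreasing subsequence has length 6, e.g. 4, 5, 7, 7, 8, 9.

6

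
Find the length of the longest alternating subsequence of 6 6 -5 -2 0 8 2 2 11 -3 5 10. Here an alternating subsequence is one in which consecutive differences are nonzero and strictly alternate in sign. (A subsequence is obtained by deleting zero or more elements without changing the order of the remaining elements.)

7

A longest alternating subsequence is 6, -5, 8, 2, 11, -3, 5 (positions 1,3,6,7,9,10,11); its 6 consecutive differences strictly alternate in sign, and length 7 is optimal.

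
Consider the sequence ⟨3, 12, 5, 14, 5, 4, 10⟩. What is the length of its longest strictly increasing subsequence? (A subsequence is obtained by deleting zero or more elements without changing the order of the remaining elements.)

3

One longest increasing subsequence is 3, 12, 14 (positions 1,2,4), of length 3; no longer one exists.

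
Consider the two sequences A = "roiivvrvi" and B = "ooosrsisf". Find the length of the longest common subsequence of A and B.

3

A longest common subsequence is ori (length 3); the LCS DP confirms no longer common subsequence exists.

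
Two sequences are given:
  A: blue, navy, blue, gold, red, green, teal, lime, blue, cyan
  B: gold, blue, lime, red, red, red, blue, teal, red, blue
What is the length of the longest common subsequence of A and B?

4

Backtracking the LCS table gives one alignment: blue (A1,B2) → blue (A3,B7) → red (A5,B9) → blue (A9,B10).
So the longest common subsequence has length 4.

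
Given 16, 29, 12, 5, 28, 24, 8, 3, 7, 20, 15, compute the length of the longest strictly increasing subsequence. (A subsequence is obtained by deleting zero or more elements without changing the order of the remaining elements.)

3

One longest increasing subsequence is 5, 8, 20 (positions 4,7,10), of length 3; no longer one exists.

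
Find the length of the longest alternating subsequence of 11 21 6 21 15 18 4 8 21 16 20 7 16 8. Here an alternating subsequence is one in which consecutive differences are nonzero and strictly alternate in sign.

13

Track the best alternating length ending on an up-step vs a down-step at each position: up/down = 1/1, 2/1, 1/3, 4/1, 4/5, 6/5, 1/7, 8/7, 8/1, 8/9, 10/9, 8/11, 12/11, 12/13.
The maximum over both is 13; one such subsequence is 11, 21, 6, 21, 15, 18, 4, 21, 16, 20, 7, 16, 8.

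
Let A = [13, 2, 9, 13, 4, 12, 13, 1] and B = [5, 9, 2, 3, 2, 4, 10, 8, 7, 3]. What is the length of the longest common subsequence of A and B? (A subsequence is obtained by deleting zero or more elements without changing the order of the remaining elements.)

A longest common subsequence is 2, 4 (length 2); the LCS DP confirms no longer common subsequence exists.

2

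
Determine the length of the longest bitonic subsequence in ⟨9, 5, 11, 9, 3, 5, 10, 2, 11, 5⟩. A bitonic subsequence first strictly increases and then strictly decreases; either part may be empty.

5

One longest bitonic subsequence is 9, 11, 9, 5, 2 (positions 1,3,4,6,8): it rises to 11 then falls. Length 5 is optimal.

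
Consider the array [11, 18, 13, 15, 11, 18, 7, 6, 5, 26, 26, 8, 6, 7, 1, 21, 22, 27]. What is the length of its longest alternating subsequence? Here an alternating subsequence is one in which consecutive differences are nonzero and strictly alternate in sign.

12

A longest alternating subsequence is 11, 18, 13, 15, 11, 18, 7, 26, 6, 7, 1, 21 (positions 1,2,3,4,5,6,7,10,13,14,15,16); its 11 consecutive differences strictly alternate in sign, and length 12 is optimal.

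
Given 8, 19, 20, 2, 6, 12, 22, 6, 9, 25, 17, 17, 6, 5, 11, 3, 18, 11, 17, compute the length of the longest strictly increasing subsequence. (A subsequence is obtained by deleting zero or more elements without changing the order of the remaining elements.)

Let dp[i] be the longest increasing subsequence ending at position i. Then dp = [1, 2, 3, 1, 2, 3, 4, 2, 3, 5, 4, 4, 2, 2, 4, 2, 5, 4, 5].
The maximum is 5; one witness is 8, 19, 20, 22, 25 at positions 1,2,3,7,10.

5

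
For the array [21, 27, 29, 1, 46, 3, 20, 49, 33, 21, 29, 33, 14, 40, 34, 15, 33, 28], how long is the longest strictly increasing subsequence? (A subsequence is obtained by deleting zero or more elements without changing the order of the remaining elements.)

Scanning left to right, the best length ending at each element is: 21→1, 27→2, 29→3, 1→1, 46→4, 3→2, 20→3, 49→5, 33→4, 21→4, 29→5, 33→6, 14→3, 40→7, 34→7, 15→4, 33→6, 28→5.
So the longest increasing subsequence has length 7, e.g. 1, 3, 20, 21, 29, 33, 40.

7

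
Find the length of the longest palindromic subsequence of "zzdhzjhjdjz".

7

One longest palindromic subsequence is zdjhjdz (positions 1,3,6,7,8,9,11); it reads the same forward and backward, and the interval DP gives dp[1][11] = 7.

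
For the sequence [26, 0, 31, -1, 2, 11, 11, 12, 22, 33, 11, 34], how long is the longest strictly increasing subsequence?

7

Let dp[i] be the longest increasing subsequence ending at position i. Then dp = [1, 1, 2, 1, 2, 3, 3, 4, 5, 6, 3, 7].
The maximum is 7; one witness is 0, 2, 11, 12, 22, 33, 34 at positions 2,5,6,8,9,10,12.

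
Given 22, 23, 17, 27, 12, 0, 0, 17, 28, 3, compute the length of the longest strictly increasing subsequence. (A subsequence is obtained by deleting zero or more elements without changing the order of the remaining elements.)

Let dp[i] be the longest increasing subsequence ending at position i. Then dp = [1, 2, 1, 3, 1, 1, 1, 2, 4, 2].
The maximum is 4; one witness is 22, 23, 27, 28 at positions 1,2,4,9.

4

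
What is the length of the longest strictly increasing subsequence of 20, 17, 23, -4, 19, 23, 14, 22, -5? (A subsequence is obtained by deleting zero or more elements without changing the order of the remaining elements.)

3

Let dp[i] be the longest increasing subsequence ending at position i. Then dp = [1, 1, 2, 1, 2, 3, 2, 3, 1].
The maximum is 3; one witness is 17, 19, 23 at positions 2,5,6.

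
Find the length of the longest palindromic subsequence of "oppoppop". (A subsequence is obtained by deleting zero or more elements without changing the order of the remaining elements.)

7

One longest palindromic subsequence is oppoppo (positions 1,2,3,4,5,6,7); it reads the same forward and backward, and the interval DP gives dp[1][8] = 7.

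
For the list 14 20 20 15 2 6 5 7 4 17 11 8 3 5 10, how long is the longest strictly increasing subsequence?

Let dp[i] be the longest increasing subsequence ending at position i. Then dp = [1, 2, 2, 2, 1, 2, 2, 3, 2, 4, 4, 4, 2, 3, 5].
The maximum is 5; one witness is 2, 6, 7, 8, 10 at positions 5,6,8,12,15.

5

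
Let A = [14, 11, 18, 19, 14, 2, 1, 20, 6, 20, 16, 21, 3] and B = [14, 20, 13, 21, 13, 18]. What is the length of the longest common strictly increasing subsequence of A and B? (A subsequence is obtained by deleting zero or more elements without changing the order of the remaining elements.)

3

For each value that appears in both, track the longest common increasing run ending there.
The best achievable length is 3; one witness is 14, 20, 21 (A-positions 1,8,12, B-positions 1,2,4).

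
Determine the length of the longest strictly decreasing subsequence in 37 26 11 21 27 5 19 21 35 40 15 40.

Scanning left to right, the best length ending at each element is: 37→1, 26→2, 11→3, 21→3, 27→2, 5→4, 19→4, 21→3, 35→2, 40→1, 15→5, 40→1.
So the longest decreasing subsequence has length 5, e.g. 37, 26, 21, 19, 15.

5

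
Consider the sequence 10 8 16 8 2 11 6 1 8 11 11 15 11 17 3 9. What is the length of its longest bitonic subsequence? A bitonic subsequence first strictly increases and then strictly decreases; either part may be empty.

7

One longest bitonic subsequence is 2, 6, 8, 11, 15, 11, 9 (positions 5,7,9,10,12,13,16): it rises to 15 then falls. Length 7 is optimal.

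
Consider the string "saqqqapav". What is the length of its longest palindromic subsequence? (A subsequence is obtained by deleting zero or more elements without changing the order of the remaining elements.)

5

Using dp[i][j] = 2 + dp[i+1][j−1] if the ends match, else max(dp[i+1][j], dp[i][j−1]):
dp[1][9] = 5. A witness is aqqqa at positions 2,3,4,5,8.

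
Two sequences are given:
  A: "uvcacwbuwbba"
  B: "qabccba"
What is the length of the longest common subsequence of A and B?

4

Backtracking the LCS table gives one alignment: c (A3,B4) → c (A5,B5) → b (A11,B6) → a (A12,B7).
So the longest common subsequence has length 4.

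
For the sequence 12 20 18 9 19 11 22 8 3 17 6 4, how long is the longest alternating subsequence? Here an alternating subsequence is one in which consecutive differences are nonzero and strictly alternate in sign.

9

Track the best alternating length ending on an up-step vs a down-step at each position: up/down = 1/1, 2/1, 2/3, 1/3, 4/3, 4/5, 6/1, 1/7, 1/7, 8/7, 8/9, 8/9.
The maximum over both is 9; one such subsequence is 12, 20, 18, 19, 11, 22, 8, 17, 6.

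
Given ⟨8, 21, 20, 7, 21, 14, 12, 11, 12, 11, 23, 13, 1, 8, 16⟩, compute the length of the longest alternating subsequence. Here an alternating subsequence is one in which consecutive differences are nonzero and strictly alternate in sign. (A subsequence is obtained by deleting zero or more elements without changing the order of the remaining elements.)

10

Track the best alternating length ending on an up-step vs a down-step at each position: up/down = 1/1, 2/1, 2/3, 1/3, 4/1, 4/5, 4/5, 4/5, 6/5, 4/7, 8/1, 8/9, 1/9, 10/9, 10/9.
The maximum over both is 10; one such subsequence is 8, 21, 20, 21, 11, 12, 11, 23, 1, 8.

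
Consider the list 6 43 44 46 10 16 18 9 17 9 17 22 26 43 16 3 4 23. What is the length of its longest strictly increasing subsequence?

Scanning left to right, the best length ending at each element is: 6→1, 43→2, 44→3, 46→4, 10→2, 16→3, 18→4, 9→2, 17→4, 9→2, 17→4, 22→5, 26→6, 43→7, 16→3, 3→1, 4→2, 23→6.
So the longest increasing subsequence has length 7, e.g. 6, 10, 16, 18, 22, 26, 43.

7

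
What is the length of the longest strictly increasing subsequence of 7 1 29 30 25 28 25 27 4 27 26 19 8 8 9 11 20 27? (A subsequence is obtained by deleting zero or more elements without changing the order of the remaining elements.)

Let dp[i] be the longest increasing subsequence ending at position i. Then dp = [1, 1, 2, 3, 2, 3, 2, 3, 2, 3, 3, 3, 3, 3, 4, 5, 6, 7].
The maximum is 7; one witness is 1, 4, 8, 9, 11, 20, 27 at positions 2,9,13,15,16,17,18.

7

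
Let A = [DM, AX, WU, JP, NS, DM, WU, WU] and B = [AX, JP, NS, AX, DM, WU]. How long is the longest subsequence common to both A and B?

Backtracking the LCS table gives one alignment: AX (A2,B1) → JP (A4,B2) → NS (A5,B3) → DM (A6,B5) → WU (A8,B6).
So the longest common subsequence has length 5.

5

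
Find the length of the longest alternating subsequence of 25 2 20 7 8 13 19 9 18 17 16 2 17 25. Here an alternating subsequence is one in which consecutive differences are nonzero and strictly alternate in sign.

9

Track the best alternating length ending on an up-step vs a down-step at each position: up/down = 1/1, 1/2, 3/2, 3/4, 5/4, 5/4, 5/4, 5/6, 7/6, 7/8, 7/8, 1/8, 9/8, 9/1.
The maximum over both is 9; one such subsequence is 25, 2, 20, 7, 13, 9, 18, 16, 17.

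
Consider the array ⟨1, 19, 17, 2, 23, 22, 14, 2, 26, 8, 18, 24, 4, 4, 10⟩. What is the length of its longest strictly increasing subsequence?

Let dp[i] be the longest increasing subsequence ending at position i. Then dp = [1, 2, 2, 2, 3, 3, 3, 2, 4, 3, 4, 5, 3, 3, 4].
The maximum is 5; one witness is 1, 2, 14, 18, 24 at positions 1,4,7,11,12.

5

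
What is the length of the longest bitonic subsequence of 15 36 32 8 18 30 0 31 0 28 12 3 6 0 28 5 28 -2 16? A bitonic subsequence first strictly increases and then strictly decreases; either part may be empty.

9

Let inc[i] be the LIS ending at i and dec[i] the longest strictly decreasing subsequence starting at i. inc = [1, 2, 2, 1, 2, 3, 1, 4, 1, 3, 2, 2, 3, 1, 4, 3, 4, 1, 4], dec = [5, 8, 7, 4, 5, 6, 2, 6, 2, 5, 4, 3, 3, 2, 3, 2, 2, 1, 1].
max_i inc[i]+dec[i]−1 = 9, with one witness 15, 36, 32, 31, 28, 12, 6, 5, -2.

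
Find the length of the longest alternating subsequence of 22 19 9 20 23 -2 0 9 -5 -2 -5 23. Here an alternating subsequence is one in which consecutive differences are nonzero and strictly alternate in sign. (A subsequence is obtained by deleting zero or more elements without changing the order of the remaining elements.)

9

Track the best alternating length ending on an up-step vs a down-step at each position: up/down = 1/1, 1/2, 1/2, 3/2, 3/1, 1/4, 5/4, 5/4, 1/6, 7/6, 1/8, 9/1.
The maximum over both is 9; one such subsequence is 22, 19, 20, -2, 0, -5, -2, -5, 23.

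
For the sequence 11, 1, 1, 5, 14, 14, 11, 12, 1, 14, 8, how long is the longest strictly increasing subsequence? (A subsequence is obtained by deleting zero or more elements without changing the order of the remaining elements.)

Scanning left to right, the best length ending at each element is: 11→1, 1→1, 1→1, 5→2, 14→3, 14→3, 11→3, 12→4, 1→1, 14→5, 8→3.
So the longest increasing subsequence has length 5, e.g. 1, 5, 11, 12, 14.

5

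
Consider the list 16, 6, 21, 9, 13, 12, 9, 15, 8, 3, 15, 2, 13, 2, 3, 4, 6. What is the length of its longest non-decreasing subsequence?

Scanning left to right, the best length ending at each element is: 16→1, 6→1, 21→2, 9→2, 13→3, 12→3, 9→3, 15→4, 8→2, 3→1, 15→5, 2→1, 13→4, 2→2, 3→3, 4→4, 6→5.
So the longest non-decreasing subsequence has length 5, e.g. 6, 9, 13, 15, 15.

5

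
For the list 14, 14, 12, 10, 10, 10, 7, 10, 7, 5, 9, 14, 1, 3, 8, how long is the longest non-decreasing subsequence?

Let dp[i] be the longest non-decreasing subsequence ending at position i. Then dp = [1, 2, 1, 1, 2, 3, 1, 4, 2, 1, 3, 5, 1, 2, 3].
The maximum is 5; one witness is 10, 10, 10, 10, 14 at positions 4,5,6,8,12.

5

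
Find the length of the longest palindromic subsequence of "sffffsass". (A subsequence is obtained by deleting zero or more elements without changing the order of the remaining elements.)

Using dp[i][j] = 2 + dp[i+1][j−1] if the ends match, else max(dp[i+1][j], dp[i][j−1]):
dp[1][9] = 6. A witness is sffffs at positions 1,2,3,4,5,9.

6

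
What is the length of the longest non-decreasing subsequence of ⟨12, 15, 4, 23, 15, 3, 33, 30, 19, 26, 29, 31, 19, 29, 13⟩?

One longest non-decreasing subsequence is 12, 15, 15, 19, 26, 29, 31 (positions 1,2,5,9,10,11,12), of length 7; no longer one exists.

7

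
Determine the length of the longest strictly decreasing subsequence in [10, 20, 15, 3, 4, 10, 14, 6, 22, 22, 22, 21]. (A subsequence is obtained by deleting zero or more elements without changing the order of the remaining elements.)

Scanning left to right, the best length ending at each element is: 10→1, 20→1, 15→2, 3→3, 4→3, 10→3, 14→3, 6→4, 22→1, 22→1, 22→1, 21→2.
So the longest decreasing subsequence has length 4, e.g. 20, 15, 10, 6.

4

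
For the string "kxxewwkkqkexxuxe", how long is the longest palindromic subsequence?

9

One longest palindromic subsequence is xxekqkexx (positions 2,3,4,7,9,10,11,13,15); it reads the same forward and backward, and the interval DP gives dp[1][16] = 9.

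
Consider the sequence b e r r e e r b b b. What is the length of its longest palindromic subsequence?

6

Using dp[i][j] = 2 + dp[i+1][j−1] if the ends match, else max(dp[i+1][j], dp[i][j−1]):
dp[1][10] = 6. A witness is breerb at positions 1,4,5,6,7,10.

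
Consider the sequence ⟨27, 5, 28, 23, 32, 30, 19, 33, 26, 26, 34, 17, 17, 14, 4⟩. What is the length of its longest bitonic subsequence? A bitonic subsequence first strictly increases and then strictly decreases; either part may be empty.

One longest bitonic subsequence is 27, 28, 32, 30, 26, 17, 14, 4 (positions 1,3,5,6,10,13,14,15): it rises to 32 then falls. Length 8 is optimal.

8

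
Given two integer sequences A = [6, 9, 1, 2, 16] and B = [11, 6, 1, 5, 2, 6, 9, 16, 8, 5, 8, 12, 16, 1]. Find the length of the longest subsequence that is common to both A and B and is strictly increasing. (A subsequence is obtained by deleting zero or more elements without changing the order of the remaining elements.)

A longest common strictly increasing subsequence is 1, 2, 16 (length 3); it appears in order in both A and B, and no longer such subsequence exists.

3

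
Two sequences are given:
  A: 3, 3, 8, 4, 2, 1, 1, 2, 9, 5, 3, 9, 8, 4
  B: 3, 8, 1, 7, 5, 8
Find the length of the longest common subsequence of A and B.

A longest common subsequence is 3, 8, 1, 5, 8 (length 5); the LCS DP confirms no longer common subsequence exists.

5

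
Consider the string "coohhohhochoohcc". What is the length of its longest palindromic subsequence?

One longest palindromic subsequence is coohohhohooc (positions 1,2,3,4,6,7,8,9,11,12,13,16); it reads the same forward and backward, and the interval DP gives dp[1][16] = 12.

12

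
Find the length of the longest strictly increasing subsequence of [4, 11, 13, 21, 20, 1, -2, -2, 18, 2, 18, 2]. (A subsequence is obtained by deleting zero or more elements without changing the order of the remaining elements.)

Scanning left to right, the best length ending at each element is: 4→1, 11→2, 13→3, 21→4, 20→4, 1→1, -2→1, -2→1, 18→4, 2→2, 18→4, 2→2.
So the longest increasing subsequence has length 4, e.g. 4, 11, 13, 21.

4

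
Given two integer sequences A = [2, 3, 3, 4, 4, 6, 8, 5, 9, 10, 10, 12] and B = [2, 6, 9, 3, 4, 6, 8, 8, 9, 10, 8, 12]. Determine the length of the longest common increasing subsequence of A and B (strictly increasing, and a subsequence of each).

A longest common strictly increasing subsequence is 2, 3, 4, 6, 8, 9, 10, 12 (length 8); it appears in order in both A and B, and no longer such subsequence exists.

8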